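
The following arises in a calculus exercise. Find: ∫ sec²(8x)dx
Since d/dx[tan(8x)]=8sec²(8x), integral=tan(8x)/8 + C

Answer: (1/8)tan(8x) + C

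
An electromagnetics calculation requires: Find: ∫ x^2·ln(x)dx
By parts: u=ln(x), dv=x^2 dx
du=1/x dx, v=x^3/3
=x^3·ln(x)/3 - ∫ x^2/3 dx
=x^3·ln(x)/3 - x^3/9 + C

Answer: x^3(ln(x)/3 - 1/9) + C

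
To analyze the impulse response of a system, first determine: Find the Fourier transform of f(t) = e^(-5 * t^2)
The Fourier transform of a Gaussian e^(-a * t^2) is sqrt(pi/a) * e^(-omega^2/(4a)).
With a = 5: F(omega) = sqrt(pi/5) * e^(-omega^2/20)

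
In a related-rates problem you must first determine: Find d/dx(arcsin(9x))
d/dx[arcsin(u)] = u'/√(1-u²), u = 9x, u' = 9

Answer: 9/√(1 - 81x²)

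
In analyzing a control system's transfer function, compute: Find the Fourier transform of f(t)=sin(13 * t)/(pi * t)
sin(W*t)/(pi*t)=(W/pi)*sinc(W*t/pi) is the impulse response of the ideal low-pass filter with cutoff W (here W=13).
Its Fourier transform is a rectangular function:
F(omega)=1 for |omega| < 13, 0 otherwise

Answer: rect(omega/26) [i.e., 1 for |omega| < 13, 0 otherwise]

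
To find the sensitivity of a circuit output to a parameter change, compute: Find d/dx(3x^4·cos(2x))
Product rule: (fg)' = f'g+fg'
f = 3x^4, f' = 12x^3
g = cos(2x), g' = -2·sin(2x)

Answer: 12x^3·cos(2x)-6x^4·sin(2x)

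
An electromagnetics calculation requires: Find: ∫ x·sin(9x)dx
By parts: u=x, dv=sin(9x) dx
du=dx, v=-cos(9x)/9
=-x·cos(9x)/9+sin(9x)/9²+C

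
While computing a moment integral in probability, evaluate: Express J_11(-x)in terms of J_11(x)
For integer n: J_n(-x)=(-1)^n J_n(x)
With n=11: J_11(-x)=(-1)^11 J_11(x)=-J_11(x)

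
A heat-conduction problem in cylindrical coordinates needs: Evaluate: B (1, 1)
B(x,y)=Γ(x)Γ(y)/Γ(x+y)=(x-1)!(y-1)!/(x+y-1)!
B(1,1)=0!·0!/1!=1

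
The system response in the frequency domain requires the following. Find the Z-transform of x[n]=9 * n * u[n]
Z{n*u[n]}=z/(z-1)^2
By linearity: Z{9*n*u[n]}=9z/(z-1)^2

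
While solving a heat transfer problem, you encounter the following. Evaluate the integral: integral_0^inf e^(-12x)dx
integral_0^inf e^(-12x) dx=[-1/12 * e^(-12x)]_0^inf
=0 - (-1/12)=1/12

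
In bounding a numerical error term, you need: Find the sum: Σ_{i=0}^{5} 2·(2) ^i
Geometric series: S = a(1 - r^n)/(1 - r)
a = 2, r = 2, n = 6
S = 2(1-64)/-1 = 126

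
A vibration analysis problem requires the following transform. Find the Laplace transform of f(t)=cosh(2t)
L{cosh(at)}=s/(s²-a²)
L{cosh(2t)}=s/(s²-4)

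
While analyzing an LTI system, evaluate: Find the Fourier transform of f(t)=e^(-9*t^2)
The Fourier transform of a Gaussian e^(-a*t^2) is sqrt(pi/a)*e^(-omega^2/(4a)).
With a=9: F(omega)=sqrt(pi)/3*e^(-omega^2/36)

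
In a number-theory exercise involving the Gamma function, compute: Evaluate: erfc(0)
erfc(x) = 1 - erf(x); erfc(0) = 1 - erf(0) = 1 - 0 = 1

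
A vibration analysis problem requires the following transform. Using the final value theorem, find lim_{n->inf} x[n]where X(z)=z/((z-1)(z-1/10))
Final value theorem: lim x[n] = lim_{z->1} (z-1) * X(z)
(z-1) * X(z) = z/(z-1/10)
As z->1: 1/(1-1/10) = 1/(9/10) = 10/9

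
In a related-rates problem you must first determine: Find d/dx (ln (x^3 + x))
Chain rule: d/dx[ln(u)]=u'/u where u=x^3 + x
u'=3x^2 + 1

Answer: (3x^2 + 1)/(x^3 + x)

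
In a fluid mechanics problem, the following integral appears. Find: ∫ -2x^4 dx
Using power rule: ∫ -2x^4 dx=-2/5 x^5 + C=(-2/5)x^5 + C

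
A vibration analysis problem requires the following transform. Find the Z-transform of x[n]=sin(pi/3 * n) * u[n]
Z{sin(w0*n)*u[n]} = z*sin(w0)/(z^2-2z*cos(w0)+1)
With w0 = pi/3: X(z) = z*sin(pi/3)/(z^2-2z*cos(pi/3)+1)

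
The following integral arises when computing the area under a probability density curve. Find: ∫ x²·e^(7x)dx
Integration by parts twice:
First: u=x², dv=e^(7x) dx => x²e^(7x)/7 - (2/7)∫ xe^(7x) dx
Second (∫ xe^(7x) dx): xe^(7x)/7 - e^(7x)/49
Combining: e^(7x)(x²/7-2x/49+2/343)+C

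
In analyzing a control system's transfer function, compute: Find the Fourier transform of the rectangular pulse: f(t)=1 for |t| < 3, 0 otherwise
F(omega) = integral from -3 to 3 of e^(-j*omega*t) dt
= 2*sin(3*omega)/omega = 6*sinc(3*omega/pi)

Answer: 2*sin(3*omega)/omega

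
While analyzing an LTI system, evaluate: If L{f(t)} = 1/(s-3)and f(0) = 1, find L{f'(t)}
L{f'(t)} = s·F(s) - f(0) = s/(s-3)-1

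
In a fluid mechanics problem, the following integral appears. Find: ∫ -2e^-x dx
Since d/dx[e^-x] = - e^-x, we get 2e^-x + C

Answer: 2e^-x + C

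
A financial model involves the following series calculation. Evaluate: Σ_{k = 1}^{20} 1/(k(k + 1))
Partial fractions: 1/(k(k+1))=1/k - 1/(k+1)
Telescoping sum: 1(1-1/21)=1·20/21

Answer: 20/21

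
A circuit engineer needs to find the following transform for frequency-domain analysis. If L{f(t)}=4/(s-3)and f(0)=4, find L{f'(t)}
L{f'(t)}=s·F(s) - f(0)=4s/(s-3) - 4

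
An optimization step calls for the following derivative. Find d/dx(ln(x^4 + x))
Chain rule: d/dx[ln(u)]=u'/u where u=x^4+x
u'=4x^3+1

Answer: (4x^3+1)/(x^4+x)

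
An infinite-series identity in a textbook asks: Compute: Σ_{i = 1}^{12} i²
Using formula: Σ i^2 = n(n + 1)(2n + 1)/6 = 12·13·25/6 = 650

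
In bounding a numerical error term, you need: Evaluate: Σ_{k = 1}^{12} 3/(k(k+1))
Partial fractions: 3/(k(k+1))=3/k - 3/(k+1)
Telescoping sum: 3(1-1/13)=3·12/13

Answer: 36/13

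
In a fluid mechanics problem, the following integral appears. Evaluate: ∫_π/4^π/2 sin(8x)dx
Antiderivative: -cos(8x)/8
Evaluate at bounds: [-cos(8·π/2)/8] - [-cos(8·π/4)/8]
= (-(1) + (1))/8 = 0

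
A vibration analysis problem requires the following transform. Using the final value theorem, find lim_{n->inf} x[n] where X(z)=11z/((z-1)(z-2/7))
Final value theorem: lim x[n]=lim_{z->1} (z-1) * X(z)
(z-1) * X(z)=11z/(z-2/7)
As z->1: 11/(1-2/7)=11/(5/7)=77/5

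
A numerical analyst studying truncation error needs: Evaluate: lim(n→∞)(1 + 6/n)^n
This is the definition of e^6: lim(1 + 6/n)^n=e^6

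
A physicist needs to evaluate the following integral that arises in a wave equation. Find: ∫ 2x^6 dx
Using power rule: ∫ 2x^6 dx=2/7 x^7 + C=(2/7)x^7 + C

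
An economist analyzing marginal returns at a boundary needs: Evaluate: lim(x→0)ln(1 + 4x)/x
L'Hôpital (0/0): lim 4/(1 + 4x) / 1 = 4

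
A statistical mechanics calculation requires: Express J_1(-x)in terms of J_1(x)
For integer n: J_n(-x)=(-1)^n J_n(x)
With n=1: J_1(-x)=(-1)^1 J_1(x)=-J_1(x)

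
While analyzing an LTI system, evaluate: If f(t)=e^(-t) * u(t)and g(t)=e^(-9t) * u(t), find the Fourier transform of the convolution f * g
By the convolution theorem: F{f * g} = F(omega) * G(omega)
F(omega) = 1/(1+j * omega), G(omega) = 1/(9+j * omega)
F{f * g} = 1/((1+j * omega)(9+j * omega))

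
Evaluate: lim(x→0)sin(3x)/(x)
L'Hôpital (0/0): lim 3cos(3x)/1 = 3/1

Answer: 3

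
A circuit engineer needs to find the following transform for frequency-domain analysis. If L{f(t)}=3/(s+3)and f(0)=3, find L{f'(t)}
L{f'(t)}=s·F(s) - f(0)=3s/(s+3)-3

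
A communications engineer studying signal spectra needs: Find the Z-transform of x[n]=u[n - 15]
Using the time-shift property: Z{u[n-15]}=z^(-15) * z/(z-1)
=z^(-14)/(z-1)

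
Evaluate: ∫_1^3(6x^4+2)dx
Step 1: Find antiderivative F(x)=(6/5)x^5 + 2x
Step 2: F(3) - F(1)=1488/5 - (16/5)=1472/5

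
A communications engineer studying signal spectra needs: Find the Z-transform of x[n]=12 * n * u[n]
Z{n * u[n]} = z/(z-1)^2
By linearity: Z{12 * n * u[n]} = 12z/(z-1)^2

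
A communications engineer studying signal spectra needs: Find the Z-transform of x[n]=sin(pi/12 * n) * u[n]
Z{sin(w0 * n) * u[n]}=z * sin(w0)/(z^2-2z * cos(w0)+1)
With w0=pi/12: X(z)=z * sin(pi/12)/(z^2-2z * cos(pi/12)+1)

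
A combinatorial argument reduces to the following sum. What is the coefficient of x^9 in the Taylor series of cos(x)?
cos(x) has only even powers. Coefficient of x^9=0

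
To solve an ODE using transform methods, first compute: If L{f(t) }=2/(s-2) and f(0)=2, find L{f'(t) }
L{f'(t)}=s·F(s) - f(0)=2s/(s-2) - 2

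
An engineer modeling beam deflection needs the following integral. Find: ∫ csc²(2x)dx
Since d/dx[-cot(2x)] = 2csc²(2x), integral = -cot(2x)/2+C

Answer: (-1/2)cot(2x)+C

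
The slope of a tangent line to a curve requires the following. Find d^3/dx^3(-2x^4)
Apply power rule 3 times:
d^1: -8x^3
d^2: -24x^2
d^3: -48x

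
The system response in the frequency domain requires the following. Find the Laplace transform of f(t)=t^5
L{t^n} = n!/s^(n+1)
L{t^5} = 5!/s^6 = 120/s^6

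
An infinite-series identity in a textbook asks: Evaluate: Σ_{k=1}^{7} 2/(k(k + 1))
Partial fractions: 2/(k(k+1)) = 2/k - 2/(k+1)
Telescoping sum: 2(1-1/8) = 2·7/8

Answer: 7/4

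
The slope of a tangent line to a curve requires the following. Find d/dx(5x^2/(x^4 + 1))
Quotient rule: (f/g)'=(f'g - fg')/g²
f=5x^2, f'=10x
g=x^4+1, g'=4x^3

Answer: (10x·(x^4+1)-20x^5)/(x^4+1)²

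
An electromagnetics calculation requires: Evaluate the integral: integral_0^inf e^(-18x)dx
integral_0^inf e^(-18x) dx = [-1/18*e^(-18x)]_0^inf
= 0 - (-1/18) = 1/18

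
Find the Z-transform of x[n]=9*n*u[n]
Z{n*u[n]} = z/(z-1)^2
By linearity: Z{9*n*u[n]} = 9z/(z-1)^2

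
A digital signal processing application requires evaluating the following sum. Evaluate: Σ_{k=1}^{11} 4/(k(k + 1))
Partial fractions: 4/(k(k + 1)) = 4/k - 4/(k + 1)
Telescoping sum: 4(1 - 1/12) = 4·11/12

Answer: 11/3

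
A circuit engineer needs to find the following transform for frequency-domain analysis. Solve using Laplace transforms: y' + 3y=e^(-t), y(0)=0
Take L: sY - 0+3Y=1/(s+1)
Y(s+3)=1/(s+1)+0
Y=1/((s+1)(s+3))+0/(s+3)
Partial fractions: 1/((s+1)(s+3))=(1/2)/(s+1) - (1/2)/(s+3)
So Y=(1/2)/(s+1) - (1/2)/(s+3)
Inverse Laplace transform (L^(-1){1/(s+1)}=e^(-t), L^(-1){1/(s+3)}=e^(-3t)):

Answer: y(t)=(1/2)·e^(-t) - (1/2)·e^(-3t)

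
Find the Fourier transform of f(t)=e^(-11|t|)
Using the standard pair: F{e^(-a|t|)} = 2a/(a^2+omega^2)
With a = 11: F(omega) = 22/(121+omega^2)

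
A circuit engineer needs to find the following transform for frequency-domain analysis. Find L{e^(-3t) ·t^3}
First shifting: L{e^(at)f(t)}=F(s-a)
L{t^3}=6/s^4
Shift s → s+3: 6/(s+3)^4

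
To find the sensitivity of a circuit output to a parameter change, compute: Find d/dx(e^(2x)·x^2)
Product rule: (fg)'=f'g+fg'
f=e^(2x), f'=2·e^(2x)
g=x^2, g'=2x

Answer: 2·e^(2x)·x^2+2·e^(2x)·x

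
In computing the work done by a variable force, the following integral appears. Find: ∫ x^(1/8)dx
Power rule: ∫ x^(1/8) dx=x^(9/8)/(9/8) + C

Answer: (8/9)·x^(9/8) + C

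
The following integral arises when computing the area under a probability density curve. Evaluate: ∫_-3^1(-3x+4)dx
Step 1: Find antiderivative F(x) = (-3/2)x^2+4x
Step 2: F(1) - F(-3) = 5/2 - (-51/2) = 28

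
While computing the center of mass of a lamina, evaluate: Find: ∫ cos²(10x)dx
Using identity cos²(u)=(1+cos(2u))/2:
∫ (1+cos(20x))/2 dx=x/2+sin(20x)/40+C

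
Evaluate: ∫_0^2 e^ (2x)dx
Antiderivative: (1/2)e^(2x)
Evaluate: (1/2)(e^4 - 1)

Answer: (e^4 - 1)/2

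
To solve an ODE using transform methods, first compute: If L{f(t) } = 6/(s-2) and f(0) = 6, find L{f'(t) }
L{f'(t)}=s·F(s) - f(0)=6s/(s-2) - 6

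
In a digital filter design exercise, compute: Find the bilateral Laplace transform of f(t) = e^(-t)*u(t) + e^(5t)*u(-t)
For e^(-t) * u(t): L=1/(s + 1), Re(s) > -1
For e^(5t) * u(-t): L=-1/(s-5), Re(s) < 5
Combined: F(s)=1/(s + 1) - 1/(s-5), -1 < Re(s) < 5

Answer: 1/(s + 1) - 1/(s-5), ROC: -1 < Re(s) < 5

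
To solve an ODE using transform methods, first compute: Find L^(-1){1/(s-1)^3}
L^(-1){1/(s-a)^n}=t^(n-1)·e^(at)/(n-1)!
Here a=1, n=3: t^2·e^(t)/2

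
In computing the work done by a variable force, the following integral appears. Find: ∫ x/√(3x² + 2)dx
Let u = 3x²+2, du = 6x dx
∫ (1/6)·u^(-1/2) du = √u/3+C

Answer: √(3x²+2)/3+C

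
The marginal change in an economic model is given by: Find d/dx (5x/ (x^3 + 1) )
Quotient rule: (f/g)' = (f'g - fg')/g²
f = 5x, f' = 5
g = x^3 + 1, g' = 3x^2

Answer: (5·(x^3 + 1) - 15x^3)/(x^3 + 1)²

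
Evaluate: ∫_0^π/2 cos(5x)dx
Antiderivative: sin(5x)/5
Evaluate at bounds: [sin(5·π/2)/5] - [sin(5·0)/5]
= ((1) - (0))/5 = 1/5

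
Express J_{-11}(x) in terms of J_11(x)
For integer n: J_{-n}(x) = (-1)^n J_n(x)
With n = 11: J_{-11}(x) = (-1)^11 J_11(x) = -J_11(x)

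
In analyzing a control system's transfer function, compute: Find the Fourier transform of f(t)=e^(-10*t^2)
The Fourier transform of a Gaussian e^(-a * t^2) is sqrt(pi/a) * e^(-omega^2/(4a)).
With a = 10: F(omega) = sqrt(pi/10) * e^(-omega^2/40)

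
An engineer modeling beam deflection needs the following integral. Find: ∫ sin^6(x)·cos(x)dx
Let u = sin(x), du = cos(x) dx
∫ u^6 du = u^7/7 + C

Answer: sin^7(x)/7 + C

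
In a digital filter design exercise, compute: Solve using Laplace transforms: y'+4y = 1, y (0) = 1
Take L of both sides: sY(s) - 1 + 4Y(s) = 1/s
Y(s)(s + 4) = 1/s + 1
Y(s) = 1/(s(s + 4)) + 1/(s + 4)
Partial fractions: 1/(s(s + 4)) = (1/4)/s - (1/4)/(s + 4)
So Y(s) = (1/4)/s + (3/4)/(s + 4)
Inverse transform (L^(-1){1/s} = 1, L^(-1){1/(s + 4)} = e^(-4t)):

Answer: y(t) = 1/4 + (3/4)·e^(-4t)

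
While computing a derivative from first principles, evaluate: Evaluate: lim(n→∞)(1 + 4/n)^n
This is the definition of e^4: lim(1+4/n)^n = e^4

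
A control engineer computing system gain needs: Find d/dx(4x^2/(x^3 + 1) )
Quotient rule: (f/g)' = (f'g - fg')/g²
f = 4x^2, f' = 8x
g = x^3 + 1, g' = 3x^2

Answer: (8x·(x^3 + 1) - 12x^4)/(x^3 + 1)²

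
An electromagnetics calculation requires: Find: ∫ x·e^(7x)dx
Integration by parts: u = x, dv = e^(7x) dx
du = dx, v = e^(7x)/7
= x·e^(7x)/7 - ∫ e^(7x)/7 dx
= x·e^(7x)/7 - e^(7x)/49+C

Answer: e^(7x)(x/7-1/49)+C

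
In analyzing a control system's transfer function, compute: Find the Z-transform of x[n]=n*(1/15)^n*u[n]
Using the property Z{n * a^n * u[n]} = az/(z-a)^2
With a = 1/15: X(z) = (1/15)z/(z - 1/15)^2, |z| > 1/15

Answer: (1/15)z/(z - 1/15)^2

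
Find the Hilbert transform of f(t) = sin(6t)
The Hilbert transform shifts each frequency component by -pi/2.
H{sin(wt)}=-cos(wt)
With w=6: H{sin(6t)}=-cos(6t)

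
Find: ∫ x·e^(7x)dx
Integration by parts: u=x, dv=e^(7x) dx
du=dx, v=e^(7x)/7
=x·e^(7x)/7 - ∫ e^(7x)/7 dx
=x·e^(7x)/7 - e^(7x)/49+C

Answer: e^(7x)(x/7-1/49)+C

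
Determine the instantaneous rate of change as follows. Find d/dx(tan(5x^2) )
Chain rule: d/dx[tan(u)]=sec²(u)·u' where u=5x^2
u'=10x

Answer: 10x·sec²(5x^2)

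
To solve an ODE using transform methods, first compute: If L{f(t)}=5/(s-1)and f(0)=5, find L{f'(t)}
L{f'(t)} = s·F(s) - f(0) = 5s/(s-1)-5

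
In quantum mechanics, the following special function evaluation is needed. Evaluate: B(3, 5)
B(x,y) = Γ(x)Γ(y)/Γ(x+y) = (x-1)!(y-1)!/(x+y-1)!
B(3,5) = 2!·4!/7! = 1/105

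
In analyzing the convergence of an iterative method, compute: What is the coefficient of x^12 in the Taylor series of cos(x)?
cos(x) = Σ (-1)^k x^(2k)/(2k)!
For x^12: (-1)^6/12! = 1/479001600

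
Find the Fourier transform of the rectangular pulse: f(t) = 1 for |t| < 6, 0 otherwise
F(omega)=integral from -6 to 6 of e^(-j * omega * t) dt
=2 * sin(6 * omega)/omega=12 * sinc(6 * omega/pi)

Answer: 2 * sin(6 * omega)/omega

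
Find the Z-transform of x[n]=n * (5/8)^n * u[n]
Using the property Z{n * a^n * u[n]} = az/(z-a)^2
With a = 5/8: X(z) = (5/8)z/(z - 5/8)^2, |z| > 5/8

Answer: (5/8)z/(z - 5/8)^2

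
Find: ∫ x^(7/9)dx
Power rule: ∫ x^(7/9) dx=x^(16/9)/(16/9) + C

Answer: (9/16)·x^(16/9) + C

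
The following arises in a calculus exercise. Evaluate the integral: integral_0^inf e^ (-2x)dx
integral_0^inf e^(-2x) dx=[-1/2 * e^(-2x)]_0^inf
=0 - (-1/2)=1/2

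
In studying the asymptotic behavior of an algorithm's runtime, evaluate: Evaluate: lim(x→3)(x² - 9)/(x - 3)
Factor: (x² - 9)=(x-3)(x + 3)
Cancel (x-3): lim(x→3) (x + 3)=6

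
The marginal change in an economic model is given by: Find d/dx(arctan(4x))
d/dx[arctan(u)] = u'/(1 + u²), u = 4x, u' = 4

Answer: 4/(1 + 16x²)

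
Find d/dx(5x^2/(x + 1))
Quotient rule: (f/g)' = (f'g - fg')/g²
f = 5x^2, f' = 10x
g = x + 1, g' = 1

Answer: (10x·(x + 1) - 5x^2)/(x + 1)²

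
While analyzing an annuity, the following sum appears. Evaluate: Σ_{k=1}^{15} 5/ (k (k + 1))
Partial fractions: 5/(k(k + 1)) = 5/k - 5/(k + 1)
Telescoping sum: 5(1 - 1/16) = 5·15/16

Answer: 75/16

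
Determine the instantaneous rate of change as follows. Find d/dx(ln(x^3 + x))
Chain rule: d/dx[ln(u)] = u'/u where u = x^3 + x
u' = 3x^2 + 1

Answer: (3x^2 + 1)/(x^3 + x)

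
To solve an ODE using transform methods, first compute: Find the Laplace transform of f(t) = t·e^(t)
L{t·e^(at)} = 1/(s-a)²
L{t·e^(t)} = 1/(s-1)²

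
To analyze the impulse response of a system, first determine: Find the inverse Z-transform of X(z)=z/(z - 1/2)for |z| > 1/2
Standard pair: z/(z-a) <-> a^n*u[n] for causal signals
With a = 1/2: x[n] = (1/2)^n*u[n]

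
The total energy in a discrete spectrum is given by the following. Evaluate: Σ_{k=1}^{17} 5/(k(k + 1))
Partial fractions: 5/(k(k+1))=5/k - 5/(k+1)
Telescoping sum: 5(1-1/18)=5·17/18

Answer: 85/18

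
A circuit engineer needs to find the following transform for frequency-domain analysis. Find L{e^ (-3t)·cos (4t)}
First shifting: L{e^(at)f(t)} = F(s-a)
L{cos(4t)} = s/(s²+16)
Shift: (s+3)/((s+3)²+16)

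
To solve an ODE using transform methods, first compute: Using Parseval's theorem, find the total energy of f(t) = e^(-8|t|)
Parseval's theorem: E=integral |f(t)|^2 dt=(1/2pi) integral |F(omega)|^2 domega
E=integral_{-inf}^{inf} e^(-16|t|) dt=2 * integral_0^inf e^(-16t) dt=2/(2 * 8)=1/8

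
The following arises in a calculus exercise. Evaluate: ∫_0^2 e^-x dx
Antiderivative: -e^-x
Evaluate: -(e^-2-1)

Answer: (e^-2-1)/(-1)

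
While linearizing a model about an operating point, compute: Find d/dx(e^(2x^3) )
Chain rule: d/dx[e^u] = e^u · u' where u = 2x^3
u' = 6x^2

Answer: 6x^2·e^(2x^3)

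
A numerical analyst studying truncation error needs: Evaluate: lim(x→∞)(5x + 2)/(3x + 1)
Divide numerator and denominator by x:
lim (5+2/x)/(3+1/x) = 5/3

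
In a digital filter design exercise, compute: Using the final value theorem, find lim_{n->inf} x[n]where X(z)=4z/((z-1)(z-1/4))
Final value theorem: lim x[n] = lim_{z->1} (z-1) * X(z)
(z-1) * X(z) = 4z/(z-1/4)
As z->1: 4/(1 - 1/4) = 4/(3/4) = 16/3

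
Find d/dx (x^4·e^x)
Product rule: (fg)'=f'g + fg'
f=x^4, f'=4x^3
g=e^x, g'=e^x

Answer: 4x^3·e^x + x^4·e^x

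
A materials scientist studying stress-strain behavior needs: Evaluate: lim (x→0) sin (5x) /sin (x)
sin(u) ≈ u for small u:
sin(5x)/sin(x) ≈ 5x/(x)=5/1

Answer: 5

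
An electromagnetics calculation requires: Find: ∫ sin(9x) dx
Using substitution u=9x: ∫ sin(u) du/9=-cos(u)/9 + C

Answer: (-1/9)cos(9x) + C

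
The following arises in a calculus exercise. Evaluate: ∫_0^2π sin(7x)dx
Antiderivative: -cos(7x)/7
Evaluate at bounds: [-cos(7·2π)/7] - [-cos(7·0)/7]
= (-(1)+(1))/7 = 0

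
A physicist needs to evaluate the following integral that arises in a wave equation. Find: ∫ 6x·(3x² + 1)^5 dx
Let u=3x² + 1, du=6x dx
∫ u^5 du=u^6/6 + C

Answer: (3x² + 1)^6/6 + C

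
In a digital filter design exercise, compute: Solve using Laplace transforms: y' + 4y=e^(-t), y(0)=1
Take L: sY - 1 + 4Y = 1/(s + 1)
Y(s + 4) = 1/(s + 1) + 1
Y = 1/((s + 1)(s + 4)) + 1/(s + 4)
Partial fractions: 1/((s + 1)(s + 4)) = (1/3)/(s + 1) - (1/3)/(s + 4)
So Y = (1/3)/(s + 1) + (2/3)/(s + 4)
Inverse Laplace transform (L^(-1){1/(s + 1)} = e^(-t), L^(-1){1/(s + 4)} = e^(-4t)):

Answer: y(t) = (1/3)·e^(-t) + (2/3)·e^(-4t)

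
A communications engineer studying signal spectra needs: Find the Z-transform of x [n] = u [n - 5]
Using the time-shift property: Z{u[n-5]} = z^(-5)*z/(z-1)
= z^(-4)/(z-1)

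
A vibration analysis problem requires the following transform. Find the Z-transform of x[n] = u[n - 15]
Using the time-shift property: Z{u[n-15]} = z^(-15)*z/(z-1)
= z^(-14)/(z-1)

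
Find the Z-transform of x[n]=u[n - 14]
Using the time-shift property: Z{u[n-14]}=z^(-14)*z/(z-1)
=z^(-13)/(z-1)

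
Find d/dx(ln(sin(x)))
Chain rule: d/dx[ln(u)]=u'/u where u=sin(x)
u'=cos(x)

Answer: (cos(x))/(sin(x))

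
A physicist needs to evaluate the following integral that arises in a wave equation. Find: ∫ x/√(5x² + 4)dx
Let u=5x² + 4, du=10x dx
∫ (1/10)·u^(-1/2) du=√u/5 + C

Answer: √(5x² + 4)/5 + C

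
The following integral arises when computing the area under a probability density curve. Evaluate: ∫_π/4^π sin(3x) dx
Antiderivative: -cos(3x)/3
Evaluate at bounds: [-cos(3·π)/3] - [-cos(3·π/4)/3]
= (-(-1)+(-√2/2))/3 = 1/3 - √2/6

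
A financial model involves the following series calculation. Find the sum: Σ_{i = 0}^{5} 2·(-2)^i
Geometric series: S=a(1 - r^n)/(1 - r)
a=2, r=-2, n=6
S=2(1 - 64)/3=-42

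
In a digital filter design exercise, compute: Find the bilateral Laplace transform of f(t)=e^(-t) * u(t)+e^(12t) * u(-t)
For e^(-t)*u(t): L = 1/(s + 1), Re(s) > -1
For e^(12t)*u(-t): L = -1/(s-12), Re(s) < 12
Combined: F(s) = 1/(s + 1) - 1/(s-12), -1 < Re(s) < 12

Answer: 1/(s + 1) - 1/(s-12), ROC: -1 < Re(s) < 12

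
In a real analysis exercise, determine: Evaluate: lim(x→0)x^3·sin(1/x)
Squeeze theorem: -|x^3| ≤ x^3·sin(1/x) ≤ |x^3|
Since x^3 → 0 as x → 0, by squeeze theorem the limit is 0

Answer: 0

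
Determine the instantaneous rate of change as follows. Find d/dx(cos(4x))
Chain rule: d/dx[cos(u)]=-sin(u)·u' where u=4x
u'=4

Answer: -4·sin(4x)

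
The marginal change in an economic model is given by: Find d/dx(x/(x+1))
Quotient rule: (f/g)' = (f'g - fg')/g²
f = x, f' = 1
g = x + 1, g' = 1

Answer: (1·(x + 1) - x)/(x + 1)²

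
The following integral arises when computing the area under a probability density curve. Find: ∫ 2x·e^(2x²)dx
Let u = 2x², du = 4x dx
∫ (1/2)e^u du = e^u/2+C

Answer: e^(2x²)/2+C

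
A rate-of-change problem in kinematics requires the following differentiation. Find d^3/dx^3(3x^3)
Apply power rule 3 times:
d^1: 9x^2
d^2: 18x
d^3: 18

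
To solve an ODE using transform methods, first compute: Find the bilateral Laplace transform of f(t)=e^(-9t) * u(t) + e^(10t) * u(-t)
For e^(-9t)*u(t): L=1/(s+9), Re(s) > -9
For e^(10t)*u(-t): L=-1/(s-10), Re(s) < 10
Combined: F(s)=1/(s+9)-1/(s-10), -9 < Re(s) < 10

Answer: 1/(s+9)-1/(s-10), ROC: -9 < Re(s) < 10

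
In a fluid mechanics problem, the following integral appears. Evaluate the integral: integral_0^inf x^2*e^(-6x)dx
This is a Gamma integral. Substitute u = 6x (du = 6 dx):
integral_0^inf x^2 * e^(-6x) dx = (1/6^3) integral_0^inf u^2 * e^(-u) du
= Gamma(3)/6^3 = 2!/6^3 = 2/216

Answer: 1/108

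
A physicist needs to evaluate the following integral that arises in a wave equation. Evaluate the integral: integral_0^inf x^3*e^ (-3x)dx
This is a Gamma integral. Substitute u=3x (du=3 dx):
integral_0^inf x^3*e^(-3x) dx=(1/3^4) integral_0^inf u^3*e^(-u) du
=Gamma(4)/3^4=3!/3^4=6/81

Answer: 2/27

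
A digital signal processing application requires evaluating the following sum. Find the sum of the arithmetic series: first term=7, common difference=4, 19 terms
Last term: a_n=7+(19-1)·4=79
Sum=n(a_1+a_n)/2=19(7+79)/2=817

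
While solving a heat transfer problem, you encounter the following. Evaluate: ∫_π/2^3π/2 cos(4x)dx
Antiderivative: sin(4x)/4
Evaluate at bounds: [sin(4·3π/2)/4] - [sin(4·π/2)/4]
=((0) - (0))/4=0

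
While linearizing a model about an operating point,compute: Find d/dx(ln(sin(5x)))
Chain rule: d/dx[ln(u)] = u'/u where u = sin(5x)
u' = 5cos(5x)

Answer: (5cos(5x))/(sin(5x))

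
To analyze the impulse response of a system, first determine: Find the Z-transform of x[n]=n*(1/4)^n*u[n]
Using the property Z{n*a^n*u[n]} = az/(z-a)^2
With a = 1/4: X(z) = (1/4)z/(z - 1/4)^2, |z| > 1/4

Answer: (1/4)z/(z - 1/4)^2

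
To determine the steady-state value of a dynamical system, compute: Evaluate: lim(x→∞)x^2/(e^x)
Apply L'Hôpital 2 times (∞/∞ each time):
Eventually get 2!/(e^x) → 0

Answer: 0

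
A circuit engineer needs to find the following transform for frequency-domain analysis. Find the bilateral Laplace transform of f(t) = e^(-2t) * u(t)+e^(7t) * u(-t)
For e^(-2t) * u(t): L=1/(s+2), Re(s) > -2
For e^(7t) * u(-t): L=-1/(s-7), Re(s) < 7
Combined: F(s)=1/(s+2)-1/(s-7), -2 < Re(s) < 7

Answer: 1/(s+2)-1/(s-7), ROC: -2 < Re(s) < 7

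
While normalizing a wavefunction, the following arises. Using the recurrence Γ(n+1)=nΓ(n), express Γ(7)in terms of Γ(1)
Γ(7) = 6Γ(6) = 6·5Γ(5) = ... = 6!·Γ(1) = 720·Γ(1)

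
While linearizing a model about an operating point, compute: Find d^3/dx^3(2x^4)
Apply power rule 3 times:
d^1: 8x^3
d^2: 24x^2
d^3: 48x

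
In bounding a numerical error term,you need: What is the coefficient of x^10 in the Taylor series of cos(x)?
cos(x) = Σ (-1)^k x^(2k)/(2k)!
For x^10: (-1)^5/10! = -1/3628800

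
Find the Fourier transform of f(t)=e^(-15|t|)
Using the standard pair: F{e^(-a|t|)} = 2a/(a^2+omega^2)
With a = 15: F(omega) = 30/(225+omega^2)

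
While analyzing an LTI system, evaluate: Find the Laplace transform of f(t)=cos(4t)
L{cos(wt)}=s/(s²+w²)
L{cos(4t)}=s/(s²+16)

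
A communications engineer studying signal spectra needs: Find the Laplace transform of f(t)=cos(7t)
L{cos(wt)} = s/(s² + w²)
L{cos(7t)} = s/(s² + 49)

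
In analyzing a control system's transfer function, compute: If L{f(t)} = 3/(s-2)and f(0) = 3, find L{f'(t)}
L{f'(t)}=s·F(s) - f(0)=3s/(s-2)-3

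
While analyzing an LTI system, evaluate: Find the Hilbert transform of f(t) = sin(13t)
The Hilbert transform shifts each frequency component by -pi/2.
H{sin(wt)}=-cos(wt)
With w=13: H{sin(13t)}=-cos(13t)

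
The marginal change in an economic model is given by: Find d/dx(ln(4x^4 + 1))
Chain rule: d/dx[ln(u)] = u'/u where u = 4x^4+1
u' = 16x^3

Answer: (16x^3)/(4x^4+1)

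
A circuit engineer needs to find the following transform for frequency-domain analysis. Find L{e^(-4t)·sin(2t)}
First shifting: L{e^(at)f(t)}=F(s-a)
L{sin(2t)}=2/(s² + 4)
Shift: 2/((s + 4)² + 4)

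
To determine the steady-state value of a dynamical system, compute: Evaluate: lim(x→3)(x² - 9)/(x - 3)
Factor: (x² - 9)=(x-3)(x+3)
Cancel (x-3): lim(x→3) (x+3)=6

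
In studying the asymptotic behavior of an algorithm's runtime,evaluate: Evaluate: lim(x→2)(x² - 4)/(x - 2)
Factor: (x² - 4)=(x-2)(x + 2)
Cancel (x-2): lim(x→2) (x + 2)=4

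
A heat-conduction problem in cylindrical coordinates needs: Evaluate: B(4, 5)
B(x,y)=Γ(x)Γ(y)/Γ(x + y)=(x-1)!(y-1)!/(x + y-1)!
B(4,5)=3!·4!/8!=1/280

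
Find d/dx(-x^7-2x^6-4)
Power rule: d/dx(ax^n) = n·a·x^(n-1)
Term by term: -7·x^6 - 12·x^5

Answer: -7x^6 - 12x^5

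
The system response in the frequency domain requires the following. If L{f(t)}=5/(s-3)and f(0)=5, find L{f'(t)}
L{f'(t)} = s·F(s) - f(0) = 5s/(s-3) - 5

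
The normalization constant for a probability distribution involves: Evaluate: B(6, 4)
B(x,y) = Γ(x)Γ(y)/Γ(x+y) = (x-1)!(y-1)!/(x+y-1)!
B(6,4) = 5!·3!/9! = 1/504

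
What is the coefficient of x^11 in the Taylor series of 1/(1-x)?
1/(1-x)=Σ x^n for |x|<1
All coefficients are 1

Answer: 1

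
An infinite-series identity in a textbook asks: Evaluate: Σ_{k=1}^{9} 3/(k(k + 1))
Partial fractions: 3/(k(k+1))=3/k - 3/(k+1)
Telescoping sum: 3(1-1/10)=3·9/10

Answer: 27/10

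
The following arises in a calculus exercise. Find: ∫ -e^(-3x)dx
Since d/dx[e^(-3x)]=-3e^(-3x), we get 1/3 e^(-3x) + C

Answer: (1/3)e^(-3x) + C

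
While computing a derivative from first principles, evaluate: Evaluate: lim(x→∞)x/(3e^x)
Apply L'Hôpital 1 times (∞/∞ each time):
Eventually get 1!/(3e^x) → 0

Answer: 0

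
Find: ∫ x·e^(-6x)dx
Integration by parts: u = x, dv = e^(-6x) dx
du = dx, v = e^(-6x)/(-6)
= x·e^(-6x)/(-6) - ∫ e^(-6x)/(-6) dx
= x·e^(-6x)/(-6) - e^(-6x)/36 + C

Answer: e^(-6x)(x/(-6) - 1/36) + C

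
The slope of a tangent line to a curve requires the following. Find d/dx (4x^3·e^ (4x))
Product rule: (fg)' = f'g + fg'
f = 4x^3, f' = 12x^2
g = e^(4x), g' = 4·e^(4x)

Answer: 12x^2·e^(4x) + 16x^3·e^(4x)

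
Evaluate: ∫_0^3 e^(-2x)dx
Antiderivative: (1/(-2))e^(-2x)
Evaluate: (1/(-2))(e^-6 - 1)

Answer: (e^-6 - 1)/(-2)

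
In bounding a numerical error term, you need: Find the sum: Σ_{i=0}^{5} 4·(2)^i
Geometric series: S=a(1 - r^n)/(1 - r)
a=4, r=2, n=6
S=4(1-64)/-1=252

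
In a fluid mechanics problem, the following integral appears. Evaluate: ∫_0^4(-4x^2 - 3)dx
Step 1: Find antiderivative F(x)=(-4/3)x^3 - 3x
Step 2: F(4) - F(0)=-292/3 - (0)=-292/3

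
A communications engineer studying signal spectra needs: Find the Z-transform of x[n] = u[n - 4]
Using the time-shift property: Z{u[n-4]}=z^(-4) * z/(z-1)
=z^(-3)/(z-1)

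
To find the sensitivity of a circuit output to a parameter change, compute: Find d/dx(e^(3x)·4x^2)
Product rule: (fg)'=f'g+fg'
f=e^(3x), f'=3·e^(3x)
g=4x^2, g'=8x

Answer: 12·e^(3x)·x^2+8·e^(3x)·x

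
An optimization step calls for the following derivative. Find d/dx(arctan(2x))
d/dx[arctan(u)]=u'/(1 + u²), u=2x, u'=2

Answer: 2/(1 + 4x²)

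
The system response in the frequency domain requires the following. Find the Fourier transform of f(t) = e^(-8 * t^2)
The Fourier transform of a Gaussian e^(-a*t^2) is sqrt(pi/a)*e^(-omega^2/(4a)).
With a=8: F(omega)=sqrt(pi/8)*e^(-omega^2/32)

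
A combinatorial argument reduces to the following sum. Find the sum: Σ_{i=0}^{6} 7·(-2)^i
Geometric series: S = a(1 - r^n)/(1 - r)
a = 7, r = -2, n = 7
S = 7(1 + 128)/3 = 301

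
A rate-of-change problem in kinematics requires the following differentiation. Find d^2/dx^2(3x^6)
Apply power rule 2 times:
d^1: 18x^5
d^2: 90x^4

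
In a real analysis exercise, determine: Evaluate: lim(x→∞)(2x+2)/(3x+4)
Divide numerator and denominator by x:
lim (2+2/x)/(3+4/x) = 2/3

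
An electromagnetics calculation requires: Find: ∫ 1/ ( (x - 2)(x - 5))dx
Partial fractions: 1/((x-2)(x-5))=A/(x-2)+B/(x-5)
A=-1/3, B=1/3
∫ [-1/3· 1/(x-2)+1/3· 1/(x-5)] dx
=(1/3)[ln|x-5| - ln|x-2|]+C

Answer: (1/3)·ln|(x-5)/(x-2)|+C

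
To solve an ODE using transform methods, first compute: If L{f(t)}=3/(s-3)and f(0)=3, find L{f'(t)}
L{f'(t)}=s·F(s) - f(0)=3s/(s-3) - 3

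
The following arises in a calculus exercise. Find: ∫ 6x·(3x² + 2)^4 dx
Let u=3x²+2, du=6x dx
∫ u^4 du=u^5/5+C

Answer: (3x²+2)^5/5+C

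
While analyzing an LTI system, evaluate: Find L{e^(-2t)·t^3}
First shifting: L{e^(at)f(t)}=F(s-a)
L{t^3}=6/s^4
Shift s → s+2: 6/(s+2)^4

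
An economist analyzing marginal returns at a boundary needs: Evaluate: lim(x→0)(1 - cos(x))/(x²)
Using 1-cos(u) ≈ u²/2 for small u:
(1-cos(x)) ≈ (x)²/2=1x²/2
So limit=1/(2·1)=1/2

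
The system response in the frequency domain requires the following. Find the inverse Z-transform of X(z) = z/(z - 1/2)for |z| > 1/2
Standard pair: z/(z-a) <-> a^n*u[n] for causal signals
With a = 1/2: x[n] = (1/2)^n*u[n]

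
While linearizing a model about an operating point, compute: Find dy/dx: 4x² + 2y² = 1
Differentiate: 8x + 4y·(dy/dx) = 0
dy/dx = -8x/(4y) = -2·(x/y)

Answer: dy/dx = -2·(x/y)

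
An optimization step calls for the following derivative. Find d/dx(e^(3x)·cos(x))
Product rule: (fg)' = f'g + fg'
f = e^(3x), f' = 3·e^(3x)
g = cos(x), g' = -sin(x)

Answer: 3·e^(3x)·cos(x) - e^(3x)·sin(x)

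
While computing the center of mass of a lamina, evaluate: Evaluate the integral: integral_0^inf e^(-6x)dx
integral_0^inf e^(-6x) dx = [-1/6*e^(-6x)]_0^inf
= 0 - (-1/6) = 1/6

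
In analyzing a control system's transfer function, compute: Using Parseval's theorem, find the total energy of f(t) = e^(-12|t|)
Parseval's theorem: E = integral |f(t)|^2 dt = (1/2pi) integral |F(omega)|^2 domega
E = integral_{-inf}^{inf} e^(-24|t|) dt = 2 * integral_0^inf e^(-24t) dt = 2/(2 * 12) = 1/12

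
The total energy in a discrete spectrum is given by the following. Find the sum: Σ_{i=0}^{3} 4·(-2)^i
Geometric series: S = a(1 - r^n)/(1 - r)
a = 4, r = -2, n = 4
S = 4(1 - 16)/3 = -20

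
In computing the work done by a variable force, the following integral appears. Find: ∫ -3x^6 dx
Using power rule: ∫ -3x^6 dx=-3/7 x^7+C=(-3/7)x^7+C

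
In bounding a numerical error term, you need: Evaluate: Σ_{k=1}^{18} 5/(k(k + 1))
Partial fractions: 5/(k(k+1)) = 5/k - 5/(k+1)
Telescoping sum: 5(1-1/19) = 5·18/19

Answer: 90/19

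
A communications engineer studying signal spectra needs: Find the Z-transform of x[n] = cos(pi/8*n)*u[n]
Z{cos(w0 * n) * u[n]}=z(z - cos(w0))/(z^2-2z * cos(w0)+1)
With w0=pi/8: X(z)=z(z - cos(pi/8))/(z^2-2z * cos(pi/8)+1)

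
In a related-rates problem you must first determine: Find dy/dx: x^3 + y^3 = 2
Differentiate: 3x^2+3y^2·(dy/dx) = 0
dy/dx = -3x^2/(3y^2)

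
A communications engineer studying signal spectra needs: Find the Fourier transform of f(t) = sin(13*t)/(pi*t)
sin(W * t)/(pi * t)=(W/pi) * sinc(W * t/pi) is the impulse response of the ideal low-pass filter with cutoff W (here W=13).
Its Fourier transform is a rectangular function:
F(omega)=1 for |omega| < 13, 0 otherwise

Answer: rect(omega/26) [i.e., 1 for |omega| < 13, 0 otherwise]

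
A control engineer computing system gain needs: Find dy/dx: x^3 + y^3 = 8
Differentiate: 3x^2+3y^2·(dy/dx)=0
dy/dx=-3x^2/(3y^2)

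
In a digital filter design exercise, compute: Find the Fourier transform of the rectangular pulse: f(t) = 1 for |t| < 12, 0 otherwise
F(omega) = integral from -12 to 12 of e^(-j * omega * t) dt
= 2 * sin(12 * omega)/omega = 24 * sinc(12 * omega/pi)

Answer: 2 * sin(12 * omega)/omega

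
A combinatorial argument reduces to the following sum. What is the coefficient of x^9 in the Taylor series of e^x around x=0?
Taylor series of e^x=Σ x^n/n!
Coefficient of x^9=1/9!=1/362880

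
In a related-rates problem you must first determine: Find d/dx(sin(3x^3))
Chain rule: d/dx[sin(u)] = cos(u)·u' where u = 3x^3
u' = 9x^2

Answer: 9x^2·cos(3x^3)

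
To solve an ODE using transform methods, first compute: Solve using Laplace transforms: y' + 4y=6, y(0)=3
Take L of both sides: sY(s)-3+4Y(s) = 6/s
Y(s)(s+4) = 6/s+3
Y(s) = 6/(s(s+4))+3/(s+4)
Partial fractions: 6/(s(s+4)) = (3/2)/s - (3/2)/(s+4)
So Y(s) = (3/2)/s+(3/2)/(s+4)
Inverse transform (L^(-1){1/s} = 1, L^(-1){1/(s+4)} = e^(-4t)):

Answer: y(t) = 3/2+(3/2)·e^(-4t)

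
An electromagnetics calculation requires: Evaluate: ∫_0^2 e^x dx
Antiderivative: e^x
Evaluate: (e^2-1)

Answer: e^2-1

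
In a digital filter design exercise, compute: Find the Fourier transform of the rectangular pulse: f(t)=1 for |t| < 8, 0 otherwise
F(omega) = integral from -8 to 8 of e^(-j*omega*t) dt
= 2*sin(8*omega)/omega = 16*sinc(8*omega/pi)

Answer: 2*sin(8*omega)/omega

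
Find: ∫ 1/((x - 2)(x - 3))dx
Partial fractions: 1/((x-2)(x-3)) = A/(x-2) + B/(x-3)
A = -1, B = 1
∫ [-1· 1/(x-2) + 1· 1/(x-3)] dx
= (1)[ln|x-3| - ln|x-2|] + C

Answer: ln|(x-3)/(x-2)| + C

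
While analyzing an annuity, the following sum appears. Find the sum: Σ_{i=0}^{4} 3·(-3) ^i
Geometric series: S = a(1 - r^n)/(1 - r)
a = 3, r = -3, n = 5
S = 3(1+243)/4 = 183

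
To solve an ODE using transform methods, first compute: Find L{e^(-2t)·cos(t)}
First shifting: L{e^(at)f(t)}=F(s-a)
L{cos(t)}=s/(s² + 1)
Shift: (s + 2)/((s + 2)² + 1)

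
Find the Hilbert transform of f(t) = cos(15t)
The Hilbert transform shifts each frequency component by -pi/2.
H{cos(wt)}=sin(wt)
With w=15: H{cos(15t)}=sin(15t)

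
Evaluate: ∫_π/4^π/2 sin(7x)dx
Antiderivative: -cos(7x)/7
Evaluate at bounds: [-cos(7·π/2)/7] - [-cos(7·π/4)/7]
= (-(0)+(√2/2))/7 = √2/14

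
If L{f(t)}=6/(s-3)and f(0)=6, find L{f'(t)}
L{f'(t)}=s·F(s) - f(0)=6s/(s-3)-6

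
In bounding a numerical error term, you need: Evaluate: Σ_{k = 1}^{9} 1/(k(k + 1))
Partial fractions: 1/(k(k+1)) = 1/k - 1/(k+1)
Telescoping sum: 1(1-1/10) = 1·9/10

Answer: 9/10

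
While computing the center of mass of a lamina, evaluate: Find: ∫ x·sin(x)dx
By parts: u=x, dv=sin(x) dx
du=dx, v=-cos(x)
=-x·cos(x)+sin(x)+C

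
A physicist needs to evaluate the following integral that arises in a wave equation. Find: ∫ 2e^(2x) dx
Since d/dx[e^(2x)]=2e^(2x), we get 1 e^(2x) + C

Answer: e^(2x) + C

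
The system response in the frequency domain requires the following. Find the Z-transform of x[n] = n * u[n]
Standard pair: Z{n*u[n]}=z/(z-1)^2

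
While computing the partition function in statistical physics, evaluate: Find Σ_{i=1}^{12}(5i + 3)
= 5·Σ i + 3·12 = 5·78 + 36 = 426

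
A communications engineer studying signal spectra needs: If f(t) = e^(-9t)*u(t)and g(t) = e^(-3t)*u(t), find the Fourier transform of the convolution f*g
By the convolution theorem: F{f * g}=F(omega) * G(omega)
F(omega)=1/(9 + j * omega), G(omega)=1/(3 + j * omega)
F{f * g}=1/((9 + j * omega)(3 + j * omega))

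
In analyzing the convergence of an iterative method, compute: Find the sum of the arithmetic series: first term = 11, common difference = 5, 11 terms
Last term: a_n=11+(11-1)·5=61
Sum=n(a_1+a_n)/2=11(11+61)/2=396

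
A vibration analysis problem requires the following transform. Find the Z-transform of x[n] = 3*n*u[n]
Z{n*u[n]}=z/(z-1)^2
By linearity: Z{3*n*u[n]}=3z/(z-1)^2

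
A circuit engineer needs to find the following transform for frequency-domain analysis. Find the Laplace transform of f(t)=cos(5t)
L{cos(wt)} = s/(s²+w²)
L{cos(5t)} = s/(s²+25)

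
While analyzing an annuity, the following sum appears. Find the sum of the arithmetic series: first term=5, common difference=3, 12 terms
Last term: a_n=5+(12-1)·3=38
Sum=n(a_1+a_n)/2=12(5+38)/2=258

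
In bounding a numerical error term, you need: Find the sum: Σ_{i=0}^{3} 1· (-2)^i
Geometric series: S=a(1 - r^n)/(1 - r)
a=1, r=-2, n=4
S=1(1-16)/3=-5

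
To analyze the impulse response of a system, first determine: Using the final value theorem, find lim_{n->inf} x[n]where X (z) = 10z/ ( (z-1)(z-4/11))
Final value theorem: lim x[n]=lim_{z->1} (z-1)*X(z)
(z-1)*X(z)=10z/(z-4/11)
As z->1: 10/(1-4/11)=10/(7/11)=110/7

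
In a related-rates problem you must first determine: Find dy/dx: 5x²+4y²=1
Differentiate: 10x + 8y·(dy/dx) = 0
dy/dx = -10x/(8y) = -(5/4)·(x/y)

Answer: dy/dx = -(5/4)·(x/y)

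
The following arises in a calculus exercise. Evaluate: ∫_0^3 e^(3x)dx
Antiderivative: (1/3)e^(3x)
Evaluate: (1/3)(e^9-1)

Answer: (e^9-1)/3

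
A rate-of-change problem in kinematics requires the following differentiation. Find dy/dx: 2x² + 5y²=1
Differentiate: 4x + 10y·(dy/dx)=0
dy/dx=-4x/(10y)=-(2/5)·(x/y)

Answer: dy/dx=-(2/5)·(x/y)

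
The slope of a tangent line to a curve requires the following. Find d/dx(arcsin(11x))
d/dx[arcsin(u)]=u'/√(1-u²), u=11x, u'=11

Answer: 11/√(1 - 121x²)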